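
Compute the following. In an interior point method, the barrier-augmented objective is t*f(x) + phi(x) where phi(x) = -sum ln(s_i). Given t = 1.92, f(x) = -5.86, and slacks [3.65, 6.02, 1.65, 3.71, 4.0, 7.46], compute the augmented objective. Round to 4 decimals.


Step 1: Compute log-barrier.
ln values: [1.2947, 1.7951, 0.5008, 1.311, 1.3863, 2.0096]
phi = -(1.2947 + 1.7951 + 0.5008 + 1.311 + 1.3863 + 2.0096) = -8.2975
Step 2: Compute augmented objective.
t*f(x) = 1.92*-5.86 = -11.2512
Total = -11.2512 - 8.2975 = -19.5487


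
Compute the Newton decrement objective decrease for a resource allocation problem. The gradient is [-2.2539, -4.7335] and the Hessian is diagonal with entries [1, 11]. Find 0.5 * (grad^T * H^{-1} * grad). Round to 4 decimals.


Step 1: H is diagonal, so H^(-1) * g = [-2.2539, -0.4303].
Step 2: g^T H^(-1) g = sum_i g_i^2 / H_ii
  = (-2.2539)^2/1 + (-4.7335)^2/11
  = 5.0801 + 2.0369 = 7.117
Step 3: Objective decrease = 0.5 * g^T H^(-1) g = 3.5585


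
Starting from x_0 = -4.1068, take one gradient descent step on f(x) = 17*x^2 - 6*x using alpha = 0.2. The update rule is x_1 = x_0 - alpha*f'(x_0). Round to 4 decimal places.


We compute the gradient at x_0 and apply the update.
f'(x) = 34*x - 6
f'(-4.1068) = 34*-4.1068 - 6 = -145.6312
x_1 = -4.1068 - 0.2*-145.6312 = 25.0194


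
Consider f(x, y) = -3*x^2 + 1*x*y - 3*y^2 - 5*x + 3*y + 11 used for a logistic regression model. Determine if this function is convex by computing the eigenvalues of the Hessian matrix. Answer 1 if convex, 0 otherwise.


The Hessian of f(x,y) = -3*x^2 + 1*x*y - 3*y^2 - 5*x + 3*y + 11 is:
H = [[-6, 1], [1, -6]]
Trace = -6 - 6 = -12
Determinant = -6*-6 - (1)^2 = 35
Discriminant = (-12)^2 - 4*35 = 4.0
Eigenvalues: lambda_1 = -7.0, lambda_2 = -5.0
The function is not convex.

0


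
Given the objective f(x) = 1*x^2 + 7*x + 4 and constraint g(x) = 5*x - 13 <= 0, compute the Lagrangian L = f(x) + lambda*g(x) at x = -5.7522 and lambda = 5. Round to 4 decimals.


Step 1: Evaluate f(x).
f(-5.7522) = 1*(-5.7522)^2 + 7*(-5.7522) + 4 = -3.1776
Step 2: Evaluate g(x).
g(-5.7522) = 5*-5.7522 - 13 = -41.761
Step 3: Compute Lagrangian.
L = -3.1776 + 5*-41.761 = -211.9826


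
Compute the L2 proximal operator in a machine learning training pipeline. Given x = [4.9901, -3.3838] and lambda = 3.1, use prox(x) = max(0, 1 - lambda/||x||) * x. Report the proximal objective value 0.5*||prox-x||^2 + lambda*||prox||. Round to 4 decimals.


Step 1: Compute ||x||.
||x|| = 6.0292
Step 2: Compute scaling factor.
scale = max(0, 1 - 3.1/6.0292) = 0.4858
Step 3: prox(x) = [2.4244, -1.644]
||prox(x)|| = 2.9292
Step 4: Proximal objective.
0.5*||prox-x||^2 = 4.805
lambda*||prox|| = 9.0805
Total = 13.8855


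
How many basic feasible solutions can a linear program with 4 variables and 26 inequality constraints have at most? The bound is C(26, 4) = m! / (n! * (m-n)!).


Each vertex corresponds to some choice of n active constraints out of m, so the number of vertices is at most C(m, n) = m! / (n!(m-n)!).
m = 26, n = 4
Numerator: 26 * 25 * 24 * 23
Denominator: 4! = 24
C(26, 4) = 14950


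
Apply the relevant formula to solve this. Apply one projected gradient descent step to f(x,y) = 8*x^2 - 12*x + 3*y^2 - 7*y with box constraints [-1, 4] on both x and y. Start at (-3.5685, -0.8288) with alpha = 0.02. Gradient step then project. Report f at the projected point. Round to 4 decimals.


Step 1: Compute gradient at (-3.5685, -0.8288).
grad_x = 2*8*-3.5685 - 12 = -69.096
grad_y = 2*3*-0.8288 - 7 = -11.9728
Step 2: Gradient step.
x_raw = -3.5685 - 0.02*-69.096 = -2.1866
y_raw = -0.8288 - 0.02*-11.9728 = -0.5893
Step 3: Project onto [-1, 4].
x_proj = clip(-2.1866) = -1.0
y_proj = clip(-0.5893) = -0.5893
Step 4: Evaluate f.
f(-1.0, -0.5893) = 25.1674


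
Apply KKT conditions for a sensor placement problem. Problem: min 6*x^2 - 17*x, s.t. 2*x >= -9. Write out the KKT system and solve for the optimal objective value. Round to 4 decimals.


Step 1: Try lambda = 0 (constraint inactive).
Stationarity: 2*6*x - 17 = 0
x* = 17/(2*6) = 17/12 = 1.4167 (rounded; the exact value 17/12 is used below)
Check constraint: 2*1.4167 = 2.8334 >= -9 -- satisfied.
Step 2: Compute optimal value.
f(x*) = 6*(17/12)^2 - 17*(17/12) = -12.0417


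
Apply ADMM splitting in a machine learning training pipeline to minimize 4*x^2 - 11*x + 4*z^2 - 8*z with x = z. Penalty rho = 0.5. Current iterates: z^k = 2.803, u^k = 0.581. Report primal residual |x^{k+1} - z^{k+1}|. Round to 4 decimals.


ADMM iteration with rho = 0.5, z^k = 2.803, u^k = 0.581
Step 1: x-update.
Minimize 4*x^2 - 11*x + (0.5/2)*(x - 2.803 + 0.581)^2
FOC: (2*4 + 0.5)*x = 11 + 0.5*(2.803 - 0.581)
x^{k+1} = 1.4248
Step 2: z-update.
Minimize 4*z^2 - 8*z + (0.5/2)*(1.4248 - z + 0.581)^2
FOC: (2*4 + 0.5)*z = 8 + 0.5*(1.4248 + 0.581)
z^{k+1} = 1.0592
Step 3: u-update.
u^{k+1} = 0.581 + 1.4248 - 1.0592 = 0.9467
Step 4: Primal residual = |1.4248 - 1.0592| = 0.3657


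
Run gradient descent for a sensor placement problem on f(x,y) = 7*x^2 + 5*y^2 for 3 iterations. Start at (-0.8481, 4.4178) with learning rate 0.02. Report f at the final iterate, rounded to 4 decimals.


Gradient descent on f(x,y) = 7*x^2 + 5*y^2.
Starting point: (-0.8481, 4.4178), alpha = 0.02
Step 1: grad_x = 2*7*-0.8481 = -11.8734, grad_y = 2*5*4.4178 = 44.178
  x_1 = -0.8481 - 0.02*-11.8734 = -0.6106
  y_1 = 4.4178 - 0.02*44.178 = 3.5342
Step 2: grad_x = 2*7*-0.6106 = -8.5488, grad_y = 2*5*3.5342 = 35.3424
  x_2 = -0.6106 - 0.02*-8.5488 = -0.4397
  y_2 = 3.5342 - 0.02*35.3424 = 2.8274
Step 3: grad_x = 2*7*-0.4397 = -6.1552, grad_y = 2*5*2.8274 = 28.2739
  x_3 = -0.4397 - 0.02*-6.1552 = -0.3166
  y_3 = 2.8274 - 0.02*28.2739 = 2.2619
f(-0.3166, 2.2619) = 7*(-0.3166)^2 + 5*2.2619^2 = 26.2827


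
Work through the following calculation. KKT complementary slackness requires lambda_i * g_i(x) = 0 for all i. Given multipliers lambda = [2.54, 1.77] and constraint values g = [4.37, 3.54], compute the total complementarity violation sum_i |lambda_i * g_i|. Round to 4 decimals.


KKT complementary slackness check:
lambda_1 * g_1 = 2.54 * 4.37 = 11.0998
lambda_2 * g_2 = 1.77 * 3.54 = 6.2658
Total violation = 11.0998 + 6.2658 = 17.3656


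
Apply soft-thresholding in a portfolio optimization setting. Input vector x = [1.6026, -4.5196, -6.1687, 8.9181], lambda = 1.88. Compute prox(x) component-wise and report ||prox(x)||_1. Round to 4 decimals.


Soft-thresholding with lambda = 1.88:
prox(1.6026) = sign(1.6026)*max(|1.6026| - 1.88, 0) = 0.0
prox(-4.5196) = sign(-4.5196)*max(|-4.5196| - 1.88, 0) = -2.6396
prox(-6.1687) = sign(-6.1687)*max(|-6.1687| - 1.88, 0) = -4.2887
prox(8.9181) = sign(8.9181)*max(|8.9181| - 1.88, 0) = 7.0381
prox(x) = [0.0, -2.6396, -4.2887, 7.0381]
||prox(x)||_1 = 0.0 + 2.6396 + 4.2887 + 7.0381 = 13.9664


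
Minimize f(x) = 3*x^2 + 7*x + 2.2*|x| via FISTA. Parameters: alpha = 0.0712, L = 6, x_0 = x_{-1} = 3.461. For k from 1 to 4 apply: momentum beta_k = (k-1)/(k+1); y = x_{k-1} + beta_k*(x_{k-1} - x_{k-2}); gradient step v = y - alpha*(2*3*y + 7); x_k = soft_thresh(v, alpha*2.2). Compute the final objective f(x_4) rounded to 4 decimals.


FISTA on f(x) = 3*x^2 + 7*x + 2.2*|x|
L = 6, alpha = 0.0712
Iteration 1: beta = 0.0, y = 3.461 + 0.0*(3.461 - 3.461) = 3.461
  grad(y) = 27.766, v = y - alpha*grad = 1.4841
  prox(v) = soft_thresh(1.4841, 0.1566) = 1.3274
Iteration 2: beta = 0.3333, y = 1.3274 + 0.3333*(1.3274 - 3.461) = 0.6162
  grad(y) = 10.6974, v = y - alpha*grad = -0.1454
  prox(v) = soft_thresh(-0.1454, 0.1566) = 0.0
Iteration 3: beta = 0.5, y = 0.0 + 0.5*(0.0 - 1.3274) = -0.6637
  grad(y) = 3.0177, v = y - alpha*grad = -0.8786
  prox(v) = soft_thresh(-0.8786, 0.1566) = -0.7219
Iteration 4: beta = 0.6, y = -0.7219 + 0.6*(-0.7219 - 0.0) = -1.1551
  grad(y) = 0.0694, v = y - alpha*grad = -1.16
  prox(v) = soft_thresh(-1.16, 0.1566) = -1.0034
f(x_4) = 3*(-1.0034)^2 + 7*(-1.0034) + 2.2*|-1.0034| = -1.7959


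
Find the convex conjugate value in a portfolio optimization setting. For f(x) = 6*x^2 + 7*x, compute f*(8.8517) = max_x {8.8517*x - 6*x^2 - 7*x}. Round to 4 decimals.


f*(y) = sup_x {y*x - a*x^2 - b*x} = sup_x {(y-b)*x - a*x^2}
FOC: (y - b) - 2a*x = 0 => x* = (y - b)/(2a)
x* = (8.8517 - 7)/(2*6) = 0.1543
f*(8.8517) = (y-b)^2/(4a) = (8.8517 - 7)^2/(4*6)
= 3.4288/24 = 0.1429


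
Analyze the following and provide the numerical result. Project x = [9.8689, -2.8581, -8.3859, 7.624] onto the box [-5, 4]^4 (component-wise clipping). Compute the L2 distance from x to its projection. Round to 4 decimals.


Project each component onto [-5, 4].
clip(9.8689) = 4.0, clip(-2.8581) = -2.8581, clip(-8.3859) = -5.0, clip(7.624) = 4.0
Projection = [4.0, -2.8581, -5.0, 4.0]
Squared diffs: [34.444, 0.0, 11.4643, 13.1334]
Distance = sqrt(59.0417) = 7.6839


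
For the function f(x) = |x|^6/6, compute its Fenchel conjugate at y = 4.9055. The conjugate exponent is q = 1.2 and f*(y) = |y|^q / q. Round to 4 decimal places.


The conjugate exponent q satisfies 1/p + 1/q = 1.
p = 6, so q = 6/(6 - 1) = 1.2
|y|^q = 4.9055^1.2 = 6.7425
f*(4.9055) = 6.7425 / 1.2 = 5.6187


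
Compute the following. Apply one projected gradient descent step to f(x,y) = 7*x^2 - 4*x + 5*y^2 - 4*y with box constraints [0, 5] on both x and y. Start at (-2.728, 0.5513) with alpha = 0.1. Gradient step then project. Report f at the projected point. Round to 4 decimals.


Step 1: Compute gradient at (-2.728, 0.5513).
grad_x = 2*7*-2.728 - 4 = -42.192
grad_y = 2*5*0.5513 - 4 = 1.513
Step 2: Gradient step.
x_raw = -2.728 - 0.1*-42.192 = 1.4912
y_raw = 0.5513 - 0.1*1.513 = 0.4
Step 3: Project onto [0, 5].
x_proj = clip(1.4912) = 1.4912
y_proj = clip(0.4) = 0.4
Step 4: Evaluate f.
f(1.4912, 0.4) = 8.8009


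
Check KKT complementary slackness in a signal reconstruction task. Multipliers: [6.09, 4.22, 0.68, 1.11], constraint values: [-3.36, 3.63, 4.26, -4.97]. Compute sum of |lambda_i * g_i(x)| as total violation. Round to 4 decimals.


KKT complementary slackness check:
lambda_1 * g_1 = 6.09 * -3.36 = -20.4624
lambda_2 * g_2 = 4.22 * 3.63 = 15.3186
lambda_3 * g_3 = 0.68 * 4.26 = 2.8968
lambda_4 * g_4 = 1.11 * -4.97 = -5.5167
Total violation = 20.4624 + 15.3186 + 2.8968 + 5.5167 = 44.1945


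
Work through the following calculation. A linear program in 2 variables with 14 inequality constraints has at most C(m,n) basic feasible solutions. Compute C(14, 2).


Each vertex corresponds to some choice of n active constraints out of m, so the number of vertices is at most C(m, n) = m! / (n!(m-n)!).
m = 14, n = 2
Numerator: 14 * 13
Denominator: 2! = 2
C(14, 2) = 91


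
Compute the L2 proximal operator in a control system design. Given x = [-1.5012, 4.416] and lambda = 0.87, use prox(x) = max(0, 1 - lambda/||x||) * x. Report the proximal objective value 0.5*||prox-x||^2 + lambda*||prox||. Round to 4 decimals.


Step 1: Compute ||x||.
||x|| = 4.6642
Step 2: Compute scaling factor.
scale = max(0, 1 - 0.87/4.6642) = 0.8135
Step 3: prox(x) = [-1.2212, 3.5923]
||prox(x)|| = 3.7942
Step 4: Proximal objective.
0.5*||prox-x||^2 = 0.3785
lambda*||prox|| = 3.301
Total = 3.6794


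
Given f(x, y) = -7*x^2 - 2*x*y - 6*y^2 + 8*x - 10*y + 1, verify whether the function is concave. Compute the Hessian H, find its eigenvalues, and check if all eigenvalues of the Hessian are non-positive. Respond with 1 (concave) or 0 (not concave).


The Hessian of f(x,y) = -7*x^2 - 2*x*y - 6*y^2 + 8*x - 10*y + 1 is:
H = [[-14, -2], [-2, -12]]
Trace = -14 - 12 = -26
Determinant = -14*-12 - (-2)^2 = 164
Discriminant = (-26)^2 - 4*164 = 20.0
Eigenvalues: lambda_1 = -15.2361, lambda_2 = -10.7639
The function is concave.

1


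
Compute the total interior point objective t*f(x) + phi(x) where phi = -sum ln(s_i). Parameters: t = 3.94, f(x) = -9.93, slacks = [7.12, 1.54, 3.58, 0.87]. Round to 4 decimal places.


Step 1: Compute log-barrier.
ln values: [1.9629, 0.4318, 1.2754, -0.1393]
phi = -(1.9629 + 0.4318 + 1.2754 - 0.1393) = -3.5308
Step 2: Compute augmented objective.
t*f(x) = 3.94*-9.93 = -39.1242
Total = -39.1242 - 3.5308 = -42.655


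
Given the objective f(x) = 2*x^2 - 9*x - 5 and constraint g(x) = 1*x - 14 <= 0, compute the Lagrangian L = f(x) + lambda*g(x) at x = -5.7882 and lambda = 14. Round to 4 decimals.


Step 1: Evaluate f(x).
f(-5.7882) = 2*(-5.7882)^2 - 9*(-5.7882) - 5 = 114.1003
Step 2: Evaluate g(x).
g(-5.7882) = 1*-5.7882 - 14 = -19.7882
Step 3: Compute Lagrangian.
L = 114.1003 + 14*-19.7882 = -162.9345


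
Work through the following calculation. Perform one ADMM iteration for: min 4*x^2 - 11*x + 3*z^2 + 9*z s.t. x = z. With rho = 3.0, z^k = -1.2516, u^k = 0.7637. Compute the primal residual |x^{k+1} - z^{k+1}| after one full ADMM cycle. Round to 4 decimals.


ADMM iteration with rho = 3.0, z^k = -1.2516, u^k = 0.7637
Step 1: x-update.
Minimize 4*x^2 - 11*x + (3.0/2)*(x + 1.2516 + 0.7637)^2
FOC: (2*4 + 3.0)*x = 11 + 3.0*(-1.2516 - 0.7637)
x^{k+1} = 0.4504
Step 2: z-update.
Minimize 3*z^2 + 9*z + (3.0/2)*(0.4504 - z + 0.7637)^2
FOC: (2*3 + 3.0)*z = -9 + 3.0*(0.4504 + 0.7637)
z^{k+1} = -0.5953
Step 3: u-update.
u^{k+1} = 0.7637 + 0.4504 + 0.5953 = 1.8094
Step 4: Primal residual = |0.4504 + 0.5953| = 1.0457


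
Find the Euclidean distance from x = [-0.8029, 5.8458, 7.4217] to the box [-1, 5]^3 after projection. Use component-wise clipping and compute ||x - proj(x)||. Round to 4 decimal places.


Project each component onto [-1, 5].
clip(-0.8029) = -0.8029, clip(5.8458) = 5.0, clip(7.4217) = 5.0
Projection = [-0.8029, 5.0, 5.0]
Squared diffs: [0.0, 0.7154, 5.8646]
Distance = sqrt(6.58) = 2.5652


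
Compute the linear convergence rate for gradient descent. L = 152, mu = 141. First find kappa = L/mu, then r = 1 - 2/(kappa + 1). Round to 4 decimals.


Step 1: Compute the condition number.
kappa = L/mu = 152/141 = 1.078
Step 2: Compute the convergence rate.
r = 1 - 2/(kappa + 1) = 1 - 2*mu/(L + mu) = (L - mu)/(L + mu) = 11/293 = 0.0375


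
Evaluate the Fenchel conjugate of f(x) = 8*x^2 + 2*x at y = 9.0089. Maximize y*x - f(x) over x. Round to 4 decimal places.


f*(y) = sup_x {y*x - a*x^2 - b*x} = sup_x {(y-b)*x - a*x^2}
FOC: (y - b) - 2a*x = 0 => x* = (y - b)/(2a)
x* = (9.0089 - 2)/(2*8) = 0.4381
f*(9.0089) = (y-b)^2/(4a) = (9.0089 - 2)^2/(4*8)
= 49.1247/32 = 1.5351


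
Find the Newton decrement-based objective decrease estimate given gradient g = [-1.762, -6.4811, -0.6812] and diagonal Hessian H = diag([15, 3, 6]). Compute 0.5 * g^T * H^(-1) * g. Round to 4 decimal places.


Step 1: H is diagonal, so H^(-1) * g = [-0.1175, -2.1604, -0.1135].
Step 2: g^T H^(-1) g = sum_i g_i^2 / H_ii
  = (-1.762)^2/15 + (-6.4811)^2/3 + (-0.6812)^2/6
  = 0.207 + 14.0016 + 0.0773 = 14.2859
Step 3: Objective decrease = 0.5 * g^T H^(-1) g = 7.1429


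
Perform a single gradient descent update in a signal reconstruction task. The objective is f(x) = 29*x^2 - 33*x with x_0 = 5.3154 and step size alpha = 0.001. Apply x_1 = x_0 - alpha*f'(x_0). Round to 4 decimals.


We compute the gradient at x_0 and apply the update.
f'(x) = 58*x - 33
f'(5.3154) = 58*5.3154 - 33 = 275.2932
x_1 = 5.3154 - 0.001*275.2932 = 5.0401


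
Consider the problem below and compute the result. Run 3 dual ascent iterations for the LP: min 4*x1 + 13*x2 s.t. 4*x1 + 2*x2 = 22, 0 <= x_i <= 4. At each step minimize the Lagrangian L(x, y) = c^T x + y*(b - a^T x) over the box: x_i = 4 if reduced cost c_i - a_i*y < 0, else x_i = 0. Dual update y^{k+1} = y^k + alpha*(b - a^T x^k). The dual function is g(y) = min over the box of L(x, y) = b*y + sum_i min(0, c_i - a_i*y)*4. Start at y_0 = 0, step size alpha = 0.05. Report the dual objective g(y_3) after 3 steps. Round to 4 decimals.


Dual ascent for LP: min 4*x1 + 13*x2, 4*x1 + 2*x2 = 22, 0 <= x_i <= 4
Step 1: y^k = 0.0, reduced costs: (4.0, 13.0)
  x^k = (0.0, 0.0), subgradient = b - a^T x = 22.0
  y^{k+1} = 0.0 + 0.05*22.0 = 1.1
Step 2: y^k = 1.1, reduced costs: (-0.4, 10.8)
  x^k = (4.0, 0.0), subgradient = b - a^T x = 6.0
  y^{k+1} = 1.1 + 0.05*6.0 = 1.4
Step 3: y^k = 1.4, reduced costs: (-1.6, 10.2)
  x^k = (4.0, 0.0), subgradient = b - a^T x = 6.0
  y^{k+1} = 1.4 + 0.05*6.0 = 1.7
Dual objective at y_3 = 1.7: reduced costs (-2.8, 9.6), box minimizer x = (4.0, 0.0)
g(y_3) = b*y + (c1 - a1*y)*x1 + (c2 - a2*y)*x2 = 22*1.7 + (-2.8)*4.0 + 9.6*0.0 = 37.4 - 11.2 + 0.0 = 26.2


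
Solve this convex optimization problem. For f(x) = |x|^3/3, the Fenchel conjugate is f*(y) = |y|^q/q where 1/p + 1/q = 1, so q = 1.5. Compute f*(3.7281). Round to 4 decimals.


The conjugate exponent q satisfies 1/p + 1/q = 1.
p = 3, so q = 3/(3 - 1) = 1.5
|y|^q = 3.7281^1.5 = 7.1983
f*(3.7281) = 7.1983 / 1.5 = 4.7989


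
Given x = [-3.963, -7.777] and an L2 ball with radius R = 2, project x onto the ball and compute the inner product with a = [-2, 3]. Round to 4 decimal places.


Step 1: Compute ||x|| (intermediates to 6 decimals).
||x|| = sqrt((-3.963)^2 + (-7.777)^2) = 8.728522
Step 2: Project.
Since ||x|| > R, scale = R/||x|| = 2/8.728522 = 0.229134, proj(x) = scale * x
proj(x) = [-0.908058, -1.781975]
Step 3: Dot product.
a^T * proj(x) = -2*(-0.908058) + 3*(-1.781975) = -3.5298


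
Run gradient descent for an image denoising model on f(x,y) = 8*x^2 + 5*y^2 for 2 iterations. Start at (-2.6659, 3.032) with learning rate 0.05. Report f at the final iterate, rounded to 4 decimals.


Gradient descent on f(x,y) = 8*x^2 + 5*y^2.
Starting point: (-2.6659, 3.032), alpha = 0.05
Step 1: grad_x = 2*8*-2.6659 = -42.6544, grad_y = 2*5*3.032 = 30.32
  x_1 = -2.6659 - 0.05*-42.6544 = -0.5332
  y_1 = 3.032 - 0.05*30.32 = 1.516
Step 2: grad_x = 2*8*-0.5332 = -8.5309, grad_y = 2*5*1.516 = 15.16
  x_2 = -0.5332 - 0.05*-8.5309 = -0.1066
  y_2 = 1.516 - 0.05*15.16 = 0.758
f(-0.1066, 0.758) = 8*(-0.1066)^2 + 5*0.758^2 = 2.9638


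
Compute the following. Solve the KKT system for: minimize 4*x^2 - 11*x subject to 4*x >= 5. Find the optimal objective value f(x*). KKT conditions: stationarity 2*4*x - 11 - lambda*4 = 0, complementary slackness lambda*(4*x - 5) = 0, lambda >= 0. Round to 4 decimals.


Step 1: Try lambda = 0 (constraint inactive).
Stationarity: 2*4*x - 11 = 0
x* = 11/(2*4) = 1.375
Check constraint: 4*1.375 = 5.5 >= 5 -- satisfied.
Step 2: Compute optimal value.
f(x*) = 4*1.375^2 - 11*1.375 = -7.5625


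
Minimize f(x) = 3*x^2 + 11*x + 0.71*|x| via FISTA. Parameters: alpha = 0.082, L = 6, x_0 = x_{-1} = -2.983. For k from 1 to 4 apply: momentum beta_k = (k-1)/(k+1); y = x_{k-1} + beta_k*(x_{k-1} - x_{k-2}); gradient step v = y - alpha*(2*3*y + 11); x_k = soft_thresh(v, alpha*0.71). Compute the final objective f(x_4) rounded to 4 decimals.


FISTA on f(x) = 3*x^2 + 11*x + 0.71*|x|
L = 6, alpha = 0.082
Iteration 1: beta = 0.0, y = -2.983 + 0.0*(-2.983 + 2.983) = -2.983
  grad(y) = -6.898, v = y - alpha*grad = -2.4174
  prox(v) = soft_thresh(-2.4174, 0.0582) = -2.3591
Iteration 2: beta = 0.3333, y = -2.3591 + 0.3333*(-2.3591 + 2.983) = -2.1512
  grad(y) = -1.9072, v = y - alpha*grad = -1.9948
  prox(v) = soft_thresh(-1.9948, 0.0582) = -1.9366
Iteration 3: beta = 0.5, y = -1.9366 + 0.5*(-1.9366 + 2.3591) = -1.7253
  grad(y) = 0.6482, v = y - alpha*grad = -1.7785
  prox(v) = soft_thresh(-1.7785, 0.0582) = -1.7202
Iteration 4: beta = 0.6, y = -1.7202 + 0.6*(-1.7202 + 1.9366) = -1.5904
  grad(y) = 1.4574, v = y - alpha*grad = -1.7099
  prox(v) = soft_thresh(-1.7099, 0.0582) = -1.6517
f(x_4) = 3*(-1.6517)^2 + 11*(-1.6517) + 0.71*|-1.6517| = -8.8117


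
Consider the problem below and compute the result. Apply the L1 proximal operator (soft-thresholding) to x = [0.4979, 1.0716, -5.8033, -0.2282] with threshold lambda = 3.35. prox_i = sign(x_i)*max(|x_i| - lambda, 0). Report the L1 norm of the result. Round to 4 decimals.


Soft-thresholding with lambda = 3.35:
prox(0.4979) = sign(0.4979)*max(|0.4979| - 3.35, 0) = 0.0
prox(1.0716) = sign(1.0716)*max(|1.0716| - 3.35, 0) = 0.0
prox(-5.8033) = sign(-5.8033)*max(|-5.8033| - 3.35, 0) = -2.4533
prox(-0.2282) = sign(-0.2282)*max(|-0.2282| - 3.35, 0) = 0.0
prox(x) = [0.0, 0.0, -2.4533, 0.0]
||prox(x)||_1 = 0.0 + 0.0 + 2.4533 + 0.0 = 2.4533


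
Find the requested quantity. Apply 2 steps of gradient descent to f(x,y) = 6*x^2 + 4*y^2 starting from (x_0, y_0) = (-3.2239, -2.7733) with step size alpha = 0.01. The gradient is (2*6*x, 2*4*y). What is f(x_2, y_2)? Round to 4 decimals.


Gradient descent on f(x,y) = 6*x^2 + 4*y^2.
Starting point: (-3.2239, -2.7733), alpha = 0.01
Step 1: grad_x = 2*6*-3.2239 = -38.6868, grad_y = 2*4*-2.7733 = -22.1864
  x_1 = -3.2239 - 0.01*-38.6868 = -2.837
  y_1 = -2.7733 - 0.01*-22.1864 = -2.5514
Step 2: grad_x = 2*6*-2.837 = -34.0444, grad_y = 2*4*-2.5514 = -20.4115
  x_2 = -2.837 - 0.01*-34.0444 = -2.4966
  y_2 = -2.5514 - 0.01*-20.4115 = -2.3473
f(-2.4966, -2.3473) = 6*(-2.4966)^2 + 4*(-2.3473)^2 = 59.4374


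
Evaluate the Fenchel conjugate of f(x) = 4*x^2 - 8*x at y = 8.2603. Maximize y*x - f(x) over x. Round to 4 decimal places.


f*(y) = sup_x {y*x - a*x^2 - b*x} = sup_x {(y-b)*x - a*x^2}
FOC: (y - b) - 2a*x = 0 => x* = (y - b)/(2a)
x* = (8.2603 + 8)/(2*4) = 2.0325
f*(8.2603) = (y-b)^2/(4a) = (8.2603 + 8)^2/(4*4)
= 264.3974/16 = 16.5248


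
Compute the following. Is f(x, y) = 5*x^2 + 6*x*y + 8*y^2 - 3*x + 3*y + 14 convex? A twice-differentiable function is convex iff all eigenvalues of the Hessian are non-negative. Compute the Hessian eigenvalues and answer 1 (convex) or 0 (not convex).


The Hessian of f(x,y) = 5*x^2 + 6*x*y + 8*y^2 - 3*x + 3*y + 14 is:
H = [[10, 6], [6, 16]]
Trace = 10 + 16 = 26
Determinant = 10*16 - (6)^2 = 124
Discriminant = (26)^2 - 4*124 = 180.0
Eigenvalues: lambda_1 = 6.2918, lambda_2 = 19.7082
The function is convex.

1


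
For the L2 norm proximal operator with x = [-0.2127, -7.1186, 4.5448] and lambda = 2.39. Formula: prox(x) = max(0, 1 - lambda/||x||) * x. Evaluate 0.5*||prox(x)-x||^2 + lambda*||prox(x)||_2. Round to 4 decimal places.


Step 1: Compute ||x||.
||x|| = 8.4484
Step 2: Compute scaling factor.
scale = max(0, 1 - 2.39/8.4484) = 0.7171
Step 3: prox(x) = [-0.1525, -5.1048, 3.2591]
||prox(x)|| = 6.0584
Step 4: Proximal objective.
0.5*||prox-x||^2 = 2.8561
lambda*||prox|| = 14.4796
Total = 17.3355


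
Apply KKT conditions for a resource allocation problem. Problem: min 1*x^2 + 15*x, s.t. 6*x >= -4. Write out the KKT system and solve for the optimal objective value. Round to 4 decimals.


Step 1: Try lambda = 0 (constraint inactive).
x_unc = -15/(2*1) = -7.5
Check: 6*-7.5 = -45.0 < -4 -- violated!
Step 2: Constraint must be active: 6*x = -4
x* = -4/6 = -2/3 = -0.6667 (rounded; the exact value -2/3 is used below)
lambda = (2*1*(-2/3) + 15)/6 = 2.2778
Step 3: Compute optimal value.
f(x*) = 1*(-2/3)^2 + 15*(-2/3) = -9.5556


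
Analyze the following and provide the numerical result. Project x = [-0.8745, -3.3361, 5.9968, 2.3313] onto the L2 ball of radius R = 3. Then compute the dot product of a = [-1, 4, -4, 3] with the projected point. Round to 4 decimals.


Step 1: Compute ||x|| (intermediates to 6 decimals).
||x|| = sqrt((-0.8745)^2 + (-3.3361)^2 + 5.9968^2 + 2.3313^2) = 7.300061
Step 2: Project.
Since ||x|| > R, scale = R/||x|| = 3/7.300061 = 0.410955, proj(x) = scale * x
proj(x) = [-0.35938, -1.370987, 2.464415, 0.958059]
Step 3: Dot product.
a^T * proj(x) = -1*(-0.35938) + 4*(-1.370987) - 4*2.464415 + 3*0.958059 = -12.1081


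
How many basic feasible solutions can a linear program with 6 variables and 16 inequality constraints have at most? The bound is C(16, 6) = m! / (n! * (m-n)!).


Each vertex corresponds to some choice of n active constraints out of m, so the number of vertices is at most C(m, n) = m! / (n!(m-n)!).
m = 16, n = 6
Numerator: 16 * 15 * 14 * 13 * 12 * 11
Denominator: 6! = 720
C(16, 6) = 8008


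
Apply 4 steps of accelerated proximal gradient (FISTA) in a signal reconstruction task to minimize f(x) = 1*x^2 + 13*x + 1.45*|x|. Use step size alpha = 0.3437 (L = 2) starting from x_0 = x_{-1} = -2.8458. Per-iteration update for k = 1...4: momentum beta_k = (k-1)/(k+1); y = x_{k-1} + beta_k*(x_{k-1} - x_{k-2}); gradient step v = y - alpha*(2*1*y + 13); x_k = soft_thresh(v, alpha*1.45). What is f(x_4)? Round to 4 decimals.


FISTA on f(x) = 1*x^2 + 13*x + 1.45*|x|
L = 2, alpha = 0.3437
Iteration 1: beta = 0.0, y = -2.8458 + 0.0*(-2.8458 + 2.8458) = -2.8458
  grad(y) = 7.3084, v = y - alpha*grad = -5.3577
  prox(v) = soft_thresh(-5.3577, 0.4984) = -4.8593
Iteration 2: beta = 0.3333, y = -4.8593 + 0.3333*(-4.8593 + 2.8458) = -5.5305
  grad(y) = 1.939, v = y - alpha*grad = -6.1969
  prox(v) = soft_thresh(-6.1969, 0.4984) = -5.6986
Iteration 3: beta = 0.5, y = -5.6986 + 0.5*(-5.6986 + 4.8593) = -6.1182
  grad(y) = 0.7636, v = y - alpha*grad = -6.3806
  prox(v) = soft_thresh(-6.3806, 0.4984) = -5.8823
Iteration 4: beta = 0.6, y = -5.8823 + 0.6*(-5.8823 + 5.6986) = -5.9925
  grad(y) = 1.015, v = y - alpha*grad = -6.3414
  prox(v) = soft_thresh(-6.3414, 0.4984) = -5.843
f(x_4) = 1*(-5.843)^2 + 13*(-5.843) + 1.45*|-5.843| = -33.346


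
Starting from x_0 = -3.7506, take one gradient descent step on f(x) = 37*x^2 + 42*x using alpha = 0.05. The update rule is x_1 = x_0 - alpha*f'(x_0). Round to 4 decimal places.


We compute the gradient at x_0 and apply the update.
f'(x) = 74*x + 42
f'(-3.7506) = 74*-3.7506 + 42 = -235.5444
x_1 = -3.7506 - 0.05*-235.5444 = 8.0266


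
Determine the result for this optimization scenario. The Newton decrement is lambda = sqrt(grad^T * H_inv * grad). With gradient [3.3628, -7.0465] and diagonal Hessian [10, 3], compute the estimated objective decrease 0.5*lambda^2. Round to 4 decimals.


Step 1: H is diagonal, so H^(-1) * g = [0.3363, -2.3488].
Step 2: g^T H^(-1) g = sum_i g_i^2 / H_ii
  = (3.3628)^2/10 + (-7.0465)^2/3
  = 1.1308 + 16.5511 = 17.6819
Step 3: Objective decrease = 0.5 * g^T H^(-1) g = 8.8409


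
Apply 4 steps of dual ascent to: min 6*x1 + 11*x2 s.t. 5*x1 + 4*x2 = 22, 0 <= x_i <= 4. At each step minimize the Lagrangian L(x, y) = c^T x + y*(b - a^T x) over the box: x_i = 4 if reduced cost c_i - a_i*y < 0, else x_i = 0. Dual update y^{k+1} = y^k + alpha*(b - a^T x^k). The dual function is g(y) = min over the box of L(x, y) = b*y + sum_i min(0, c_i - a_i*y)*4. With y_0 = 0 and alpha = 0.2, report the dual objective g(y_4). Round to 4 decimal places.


Dual ascent for LP: min 6*x1 + 11*x2, 5*x1 + 4*x2 = 22, 0 <= x_i <= 4
Step 1: y^k = 0.0, reduced costs: (6.0, 11.0)
  x^k = (0.0, 0.0), subgradient = b - a^T x = 22.0
  y^{k+1} = 0.0 + 0.2*22.0 = 4.4
Step 2: y^k = 4.4, reduced costs: (-16.0, -6.6)
  x^k = (4.0, 4.0), subgradient = b - a^T x = -14.0
  y^{k+1} = 4.4 + 0.2*-14.0 = 1.6
Step 3: y^k = 1.6, reduced costs: (-2.0, 4.6)
  x^k = (4.0, 0.0), subgradient = b - a^T x = 2.0
  y^{k+1} = 1.6 + 0.2*2.0 = 2.0
Step 4: y^k = 2.0, reduced costs: (-4.0, 3.0)
  x^k = (4.0, 0.0), subgradient = b - a^T x = 2.0
  y^{k+1} = 2.0 + 0.2*2.0 = 2.4
Dual objective at y_4 = 2.4: reduced costs (-6.0, 1.4), box minimizer x = (4.0, 0.0)
g(y_4) = b*y + (c1 - a1*y)*x1 + (c2 - a2*y)*x2 = 22*2.4 + (-6.0)*4.0 + 1.4*0.0 = 52.8 - 24.0 + 0.0 = 28.8


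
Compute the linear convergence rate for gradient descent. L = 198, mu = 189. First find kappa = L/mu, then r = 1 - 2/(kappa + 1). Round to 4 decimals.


Step 1: Compute the condition number.
kappa = L/mu = 198/189 = 1.0476
Step 2: Compute the convergence rate.
r = 1 - 2/(kappa + 1) = 1 - 2*mu/(L + mu) = (L - mu)/(L + mu) = 9/387 = 0.0233


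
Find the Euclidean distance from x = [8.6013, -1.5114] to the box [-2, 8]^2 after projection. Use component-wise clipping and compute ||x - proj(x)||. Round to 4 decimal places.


Project each component onto [-2, 8].
clip(8.6013) = 8.0, clip(-1.5114) = -1.5114
Projection = [8.0, -1.5114]
Squared diffs: [0.3616, 0.0]
Distance = sqrt(0.3616) = 0.6013


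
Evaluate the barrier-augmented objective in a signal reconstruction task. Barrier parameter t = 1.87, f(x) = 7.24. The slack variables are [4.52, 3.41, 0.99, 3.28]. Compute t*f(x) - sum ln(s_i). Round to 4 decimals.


Step 1: Compute log-barrier.
ln values: [1.5085, 1.2267, -0.0101, 1.1878]
phi = -(1.5085 + 1.2267 - 0.0101 + 1.1878) = -3.913
Step 2: Compute augmented objective.
t*f(x) = 1.87*7.24 = 13.5388
Total = 13.5388 - 3.913 = 9.6258


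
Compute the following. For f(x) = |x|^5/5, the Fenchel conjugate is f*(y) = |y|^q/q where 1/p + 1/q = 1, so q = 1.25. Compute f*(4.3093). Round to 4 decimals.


The conjugate exponent q satisfies 1/p + 1/q = 1.
p = 5, so q = 5/(5 - 1) = 1.25
|y|^q = 4.3093^1.25 = 6.2088
f*(4.3093) = 6.2088 / 1.25 = 4.967


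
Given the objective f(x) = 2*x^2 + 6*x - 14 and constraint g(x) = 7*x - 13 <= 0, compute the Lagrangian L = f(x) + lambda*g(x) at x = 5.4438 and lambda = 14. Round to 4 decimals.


Step 1: Evaluate f(x).
f(5.4438) = 2*5.4438^2 + 6*5.4438 - 14 = 77.9327
Step 2: Evaluate g(x).
g(5.4438) = 7*5.4438 - 13 = 25.1066
Step 3: Compute Lagrangian.
L = 77.9327 + 14*25.1066 = 429.4251


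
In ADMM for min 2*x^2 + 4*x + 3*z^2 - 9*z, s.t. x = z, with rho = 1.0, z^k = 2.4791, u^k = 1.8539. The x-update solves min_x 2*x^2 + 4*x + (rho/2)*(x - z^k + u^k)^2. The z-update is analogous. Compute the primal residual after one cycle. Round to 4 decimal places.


ADMM iteration with rho = 1.0, z^k = 2.4791, u^k = 1.8539
Step 1: x-update.
Minimize 2*x^2 + 4*x + (1.0/2)*(x - 2.4791 + 1.8539)^2
FOC: (2*2 + 1.0)*x = -4 + 1.0*(2.4791 - 1.8539)
x^{k+1} = -0.675
Step 2: z-update.
Minimize 3*z^2 - 9*z + (1.0/2)*(-0.675 - z + 1.8539)^2
FOC: (2*3 + 1.0)*z = 9 + 1.0*(-0.675 + 1.8539)
z^{k+1} = 1.4541
Step 3: u-update.
u^{k+1} = 1.8539 - 0.675 - 1.4541 = -0.2752
Step 4: Primal residual = |-0.675 - 1.4541| = 2.1291


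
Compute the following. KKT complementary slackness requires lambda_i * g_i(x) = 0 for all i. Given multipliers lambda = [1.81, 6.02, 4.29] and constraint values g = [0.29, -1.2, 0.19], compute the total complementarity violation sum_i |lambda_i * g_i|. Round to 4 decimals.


KKT complementary slackness check:
lambda_1 * g_1 = 1.81 * 0.29 = 0.5249
lambda_2 * g_2 = 6.02 * -1.2 = -7.224
lambda_3 * g_3 = 4.29 * 0.19 = 0.8151
Total violation = 0.5249 + 7.224 + 0.8151 = 8.564


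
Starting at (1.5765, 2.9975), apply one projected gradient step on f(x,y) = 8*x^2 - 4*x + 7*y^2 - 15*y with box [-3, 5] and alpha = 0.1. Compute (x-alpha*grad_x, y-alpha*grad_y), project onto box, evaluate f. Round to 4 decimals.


Step 1: Compute gradient at (1.5765, 2.9975).
grad_x = 2*8*1.5765 - 4 = 21.224
grad_y = 2*7*2.9975 - 15 = 26.965
Step 2: Gradient step.
x_raw = 1.5765 - 0.1*21.224 = -0.5459
y_raw = 2.9975 - 0.1*26.965 = 0.301
Step 3: Project onto [-3, 5].
x_proj = clip(-0.5459) = -0.5459
y_proj = clip(0.301) = 0.301
Step 4: Evaluate f.
f(-0.5459, 0.301) = 0.6869


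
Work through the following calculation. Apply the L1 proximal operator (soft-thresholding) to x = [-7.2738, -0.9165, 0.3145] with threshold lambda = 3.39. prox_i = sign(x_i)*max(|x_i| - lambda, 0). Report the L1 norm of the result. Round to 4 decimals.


Soft-thresholding with lambda = 3.39:
prox(-7.2738) = sign(-7.2738)*max(|-7.2738| - 3.39, 0) = -3.8838
prox(-0.9165) = sign(-0.9165)*max(|-0.9165| - 3.39, 0) = 0.0
prox(0.3145) = sign(0.3145)*max(|0.3145| - 3.39, 0) = 0.0
prox(x) = [-3.8838, 0.0, 0.0]
||prox(x)||_1 = 3.8838 + 0.0 + 0.0 = 3.8838


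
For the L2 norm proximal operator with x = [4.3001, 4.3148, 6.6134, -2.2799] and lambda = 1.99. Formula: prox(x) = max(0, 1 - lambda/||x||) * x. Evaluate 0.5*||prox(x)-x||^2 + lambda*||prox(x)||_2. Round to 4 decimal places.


Step 1: Compute ||x||.
||x|| = 9.276
Step 2: Compute scaling factor.
scale = max(0, 1 - 1.99/9.276) = 0.7855
Step 3: prox(x) = [3.3776, 3.3891, 5.1946, -1.7908]
||prox(x)|| = 7.286
Step 4: Proximal objective.
0.5*||prox-x||^2 = 1.9801
lambda*||prox|| = 14.4991
Total = 16.4791


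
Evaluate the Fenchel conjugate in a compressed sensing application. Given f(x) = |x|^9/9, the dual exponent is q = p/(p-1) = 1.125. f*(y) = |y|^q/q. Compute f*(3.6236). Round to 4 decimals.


The conjugate exponent q satisfies 1/p + 1/q = 1.
p = 9, so q = 9/(9 - 1) = 1.125
|y|^q = 3.6236^1.125 = 4.2563
f*(3.6236) = 4.2563 / 1.125 = 3.7834


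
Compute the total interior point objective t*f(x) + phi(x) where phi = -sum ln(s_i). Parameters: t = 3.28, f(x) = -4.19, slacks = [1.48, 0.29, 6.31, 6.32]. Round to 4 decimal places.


Step 1: Compute log-barrier.
ln values: [0.392, -1.2379, 1.8421, 1.8437]
phi = -(0.392 - 1.2379 + 1.8421 + 1.8437) = -2.84
Step 2: Compute augmented objective.
t*f(x) = 3.28*-4.19 = -13.7432
Total = -13.7432 - 2.84 = -16.5832


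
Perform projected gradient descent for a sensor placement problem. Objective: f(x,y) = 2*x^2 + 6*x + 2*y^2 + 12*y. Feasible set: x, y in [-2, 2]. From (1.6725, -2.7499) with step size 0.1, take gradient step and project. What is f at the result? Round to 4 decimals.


Step 1: Compute gradient at (1.6725, -2.7499).
grad_x = 2*2*1.6725 + 6 = 12.69
grad_y = 2*2*-2.7499 + 12 = 1.0004
Step 2: Gradient step.
x_raw = 1.6725 - 0.1*12.69 = 0.4035
y_raw = -2.7499 - 0.1*1.0004 = -2.8499
Step 3: Project onto [-2, 2].
x_proj = clip(0.4035) = 0.4035
y_proj = clip(-2.8499) = -2.0
Step 4: Evaluate f.
f(0.4035, -2.0) = -13.2534


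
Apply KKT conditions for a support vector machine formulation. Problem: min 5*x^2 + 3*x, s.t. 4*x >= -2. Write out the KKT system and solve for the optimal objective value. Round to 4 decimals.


Step 1: Try lambda = 0 (constraint inactive).
Stationarity: 2*5*x + 3 = 0
x* = -3/(2*5) = -0.3
Check constraint: 4*-0.3 = -1.2 >= -2 -- satisfied.
Step 2: Compute optimal value.
f(x*) = 5*(-0.3)^2 + 3*(-0.3) = -0.45


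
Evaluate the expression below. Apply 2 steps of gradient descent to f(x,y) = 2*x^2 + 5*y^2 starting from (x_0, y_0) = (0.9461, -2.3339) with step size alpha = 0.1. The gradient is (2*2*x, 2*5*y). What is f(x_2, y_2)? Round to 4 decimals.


Gradient descent on f(x,y) = 2*x^2 + 5*y^2.
Starting point: (0.9461, -2.3339), alpha = 0.1
Step 1: grad_x = 2*2*0.9461 = 3.7844, grad_y = 2*5*-2.3339 = -23.339
  x_1 = 0.9461 - 0.1*3.7844 = 0.5677
  y_1 = -2.3339 - 0.1*-23.339 = 0.0
Step 2: grad_x = 2*2*0.5677 = 2.2706, grad_y = 2*5*0.0 = 0.0
  x_2 = 0.5677 - 0.1*2.2706 = 0.3406
  y_2 = 0.0 - 0.1*0.0 = 0.0
f(0.3406, 0.0) = 2*0.3406^2 + 5*0.0^2 = 0.232


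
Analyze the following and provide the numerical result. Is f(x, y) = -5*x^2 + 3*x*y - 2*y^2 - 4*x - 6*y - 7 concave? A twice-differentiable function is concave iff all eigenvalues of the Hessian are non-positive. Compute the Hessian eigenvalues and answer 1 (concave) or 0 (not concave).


The Hessian of f(x,y) = -5*x^2 + 3*x*y - 2*y^2 - 4*x - 6*y - 7 is:
H = [[-10, 3], [3, -4]]
Trace = -10 - 4 = -14
Determinant = -10*-4 - (3)^2 = 31
Discriminant = (-14)^2 - 4*31 = 72.0
Eigenvalues: lambda_1 = -11.2426, lambda_2 = -2.7574
The function is concave.

1


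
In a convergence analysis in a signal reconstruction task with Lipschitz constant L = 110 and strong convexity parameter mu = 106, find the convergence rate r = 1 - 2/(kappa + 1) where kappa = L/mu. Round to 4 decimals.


Step 1: Compute the condition number.
kappa = L/mu = 110/106 = 1.0377
Step 2: Compute the convergence rate.
r = 1 - 2/(kappa + 1) = 1 - 2*mu/(L + mu) = (L - mu)/(L + mu) = 4/216 = 0.0185


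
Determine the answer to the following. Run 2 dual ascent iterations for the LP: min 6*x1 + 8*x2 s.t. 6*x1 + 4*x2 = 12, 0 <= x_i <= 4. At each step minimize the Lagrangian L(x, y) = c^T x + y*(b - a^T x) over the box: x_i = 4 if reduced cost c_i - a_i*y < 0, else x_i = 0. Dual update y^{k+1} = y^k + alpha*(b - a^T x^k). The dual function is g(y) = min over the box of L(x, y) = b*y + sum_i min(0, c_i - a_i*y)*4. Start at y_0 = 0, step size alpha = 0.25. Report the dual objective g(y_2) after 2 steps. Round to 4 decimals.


Dual ascent for LP: min 6*x1 + 8*x2, 6*x1 + 4*x2 = 12, 0 <= x_i <= 4
Step 1: y^k = 0.0, reduced costs: (6.0, 8.0)
  x^k = (0.0, 0.0), subgradient = b - a^T x = 12.0
  y^{k+1} = 0.0 + 0.25*12.0 = 3.0
Step 2: y^k = 3.0, reduced costs: (-12.0, -4.0)
  x^k = (4.0, 4.0), subgradient = b - a^T x = -28.0
  y^{k+1} = 3.0 + 0.25*-28.0 = -4.0
Dual objective at y_2 = -4.0: reduced costs (30.0, 24.0), box minimizer x = (0.0, 0.0)
g(y_2) = b*y + (c1 - a1*y)*x1 + (c2 - a2*y)*x2 = 12*(-4.0) + 30.0*0.0 + 24.0*0.0 = -48.0 + 0.0 + 0.0 = -48.0


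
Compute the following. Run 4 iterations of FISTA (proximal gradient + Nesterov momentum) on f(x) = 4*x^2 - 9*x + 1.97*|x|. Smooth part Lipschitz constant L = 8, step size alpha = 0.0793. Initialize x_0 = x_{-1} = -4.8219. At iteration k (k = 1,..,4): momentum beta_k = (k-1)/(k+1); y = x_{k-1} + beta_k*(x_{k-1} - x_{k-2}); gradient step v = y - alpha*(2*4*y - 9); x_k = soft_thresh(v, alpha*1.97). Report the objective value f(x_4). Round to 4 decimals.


FISTA on f(x) = 4*x^2 - 9*x + 1.97*|x|
L = 8, alpha = 0.0793
Iteration 1: beta = 0.0, y = -4.8219 + 0.0*(-4.8219 + 4.8219) = -4.8219
  grad(y) = -47.5752, v = y - alpha*grad = -1.0492
  prox(v) = soft_thresh(-1.0492, 0.1562) = -0.893
Iteration 2: beta = 0.3333, y = -0.893 + 0.3333*(-0.893 + 4.8219) = 0.4167
  grad(y) = -5.6666, v = y - alpha*grad = 0.866
  prox(v) = soft_thresh(0.866, 0.1562) = 0.7098
Iteration 3: beta = 0.5, y = 0.7098 + 0.5*(0.7098 + 0.893) = 1.5112
  grad(y) = 3.0897, v = y - alpha*grad = 1.2662
  prox(v) = soft_thresh(1.2662, 0.1562) = 1.11
Iteration 4: beta = 0.6, y = 1.11 + 0.6*(1.11 - 0.7098) = 1.3501
  grad(y) = 1.8006, v = y - alpha*grad = 1.2073
  prox(v) = soft_thresh(1.2073, 0.1562) = 1.0511
f(x_4) = 4*1.0511^2 - 9*1.0511 + 1.97*|1.0511| = -2.97


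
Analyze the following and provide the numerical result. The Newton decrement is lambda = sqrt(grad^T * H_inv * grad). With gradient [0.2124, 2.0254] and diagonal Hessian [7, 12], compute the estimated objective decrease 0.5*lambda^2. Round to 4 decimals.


Step 1: H is diagonal, so H^(-1) * g = [0.0303, 0.1688].
Step 2: g^T H^(-1) g = sum_i g_i^2 / H_ii
  = (0.2124)^2/7 + (2.0254)^2/12
  = 0.0064 + 0.3419 = 0.3483
Step 3: Objective decrease = 0.5 * g^T H^(-1) g = 0.1741


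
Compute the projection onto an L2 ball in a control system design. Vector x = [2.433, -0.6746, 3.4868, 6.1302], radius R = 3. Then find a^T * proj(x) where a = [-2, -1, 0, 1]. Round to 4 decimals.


Step 1: Compute ||x|| (intermediates to 6 decimals).
||x|| = sqrt(2.433^2 + (-0.6746)^2 + 3.4868^2 + 6.1302^2) = 7.490774
Step 2: Project.
Since ||x|| > R, scale = R/||x|| = 3/7.490774 = 0.400493, proj(x) = scale * x
proj(x) = [0.974399, -0.270173, 1.396439, 2.455102]
Step 3: Dot product.
a^T * proj(x) = -2*0.974399 - 1*(-0.270173) + 0*1.396439 + 1*2.455102 = 0.7765


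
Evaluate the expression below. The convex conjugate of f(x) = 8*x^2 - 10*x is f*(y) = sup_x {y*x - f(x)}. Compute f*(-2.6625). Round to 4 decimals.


f*(y) = sup_x {y*x - a*x^2 - b*x} = sup_x {(y-b)*x - a*x^2}
FOC: (y - b) - 2a*x = 0 => x* = (y - b)/(2a)
x* = (-2.6625 + 10)/(2*8) = 0.4586
f*(-2.6625) = (y-b)^2/(4a) = (-2.6625 + 10)^2/(4*8)
= 53.8389/32 = 1.6825


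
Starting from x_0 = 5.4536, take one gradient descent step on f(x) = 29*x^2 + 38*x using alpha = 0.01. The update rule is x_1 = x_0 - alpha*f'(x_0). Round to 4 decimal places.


We compute the gradient at x_0 and apply the update.
f'(x) = 58*x + 38
f'(5.4536) = 58*5.4536 + 38 = 354.3088
x_1 = 5.4536 - 0.01*354.3088 = 1.9105


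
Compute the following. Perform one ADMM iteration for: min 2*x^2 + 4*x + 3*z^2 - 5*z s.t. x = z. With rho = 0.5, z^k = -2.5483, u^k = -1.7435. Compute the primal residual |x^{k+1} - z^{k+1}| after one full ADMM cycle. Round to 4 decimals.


ADMM iteration with rho = 0.5, z^k = -2.5483, u^k = -1.7435
Step 1: x-update.
Minimize 2*x^2 + 4*x + (0.5/2)*(x + 2.5483 - 1.7435)^2
FOC: (2*2 + 0.5)*x = -4 + 0.5*(-2.5483 + 1.7435)
x^{k+1} = -0.9783
Step 2: z-update.
Minimize 3*z^2 - 5*z + (0.5/2)*(-0.9783 - z - 1.7435)^2
FOC: (2*3 + 0.5)*z = 5 + 0.5*(-0.9783 - 1.7435)
z^{k+1} = 0.5599
Step 3: u-update.
u^{k+1} = -1.7435 - 0.9783 - 0.5599 = -3.2817
Step 4: Primal residual = |-0.9783 - 0.5599| = 1.5382


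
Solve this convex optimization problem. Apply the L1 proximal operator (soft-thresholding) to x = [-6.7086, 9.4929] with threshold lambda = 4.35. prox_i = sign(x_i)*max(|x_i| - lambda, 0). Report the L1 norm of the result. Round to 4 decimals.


Soft-thresholding with lambda = 4.35:
prox(-6.7086) = sign(-6.7086)*max(|-6.7086| - 4.35, 0) = -2.3586
prox(9.4929) = sign(9.4929)*max(|9.4929| - 4.35, 0) = 5.1429
prox(x) = [-2.3586, 5.1429]
||prox(x)||_1 = 2.3586 + 5.1429 = 7.5015
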